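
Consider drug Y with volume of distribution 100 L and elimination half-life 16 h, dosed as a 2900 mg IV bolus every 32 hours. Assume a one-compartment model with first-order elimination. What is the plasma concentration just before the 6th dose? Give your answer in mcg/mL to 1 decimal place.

f = (1/2)^(τ/t½) = (1/2)^(32/16) ≈ 0.2500.
C₀ = D/Vd = 2900/100 ≈ 29.000 mcg/mL.
Before the 6th dose, 5 doses have been given. Superposition: Cmin = C₀·(f + f² + … + f^5).
≈ 29.000 × (0.2500 + 0.0625 + 0.0156 + 0.0039 + 0.0010) ≈ 29.000 × 0.3330 ≈ 9.657 mcg/mL.

9.7 mcg/mL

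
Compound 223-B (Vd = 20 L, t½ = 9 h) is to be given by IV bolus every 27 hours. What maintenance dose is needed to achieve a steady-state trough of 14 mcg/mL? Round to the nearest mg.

1960 mg

τ/t½ = 27/9 ≈ 3, so f = (1/2)^(27/9) ≈ 0.125000.
Cmin,ss = (D/Vd)·f/(1−f), so D = Cmin,ss·Vd·(1−f)/f.
D = 14 × 20 × (1−f)/f ≈ 14 × 20 × 7.00000 ≈ 1960.00 mg.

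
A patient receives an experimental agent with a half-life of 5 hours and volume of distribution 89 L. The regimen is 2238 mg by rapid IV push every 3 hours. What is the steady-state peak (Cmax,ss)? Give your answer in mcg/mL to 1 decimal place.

Over one 3-h interval, 3/5 ≈ 0.6 half-lives elapse, leaving f ≈ 0.6598 of each dose.
At steady state, accumulation factor R = 1/(1 − e^(−kτ)) ≈ 2.9394.
Each bolus raises the concentration by D/Vd = 2238/89 ≈ 25.146 mcg/mL.
Steady-state peak Cmax,ss = C₀·R ≈ 25.146 × 2.9394 ≈ 73.914 mcg/mL.

73.9 mcg/mL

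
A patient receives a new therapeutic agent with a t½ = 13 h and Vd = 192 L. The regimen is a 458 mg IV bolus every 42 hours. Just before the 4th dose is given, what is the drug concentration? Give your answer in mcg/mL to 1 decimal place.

0.3 mcg/mL

f = (1/2)^(τ/t½) = (1/2)^(42/13) ≈ 0.1065.
C₀ = D/Vd = 458/192 ≈ 2.385 mcg/mL.
Before the 4th dose, 3 doses have been given. Superposition: Cmin = C₀·(f + f² + … + f^3).
≈ 2.385 × (0.1065 + 0.0113 + 0.0012) ≈ 2.385 × 0.1190 ≈ 0.284 mcg/mL.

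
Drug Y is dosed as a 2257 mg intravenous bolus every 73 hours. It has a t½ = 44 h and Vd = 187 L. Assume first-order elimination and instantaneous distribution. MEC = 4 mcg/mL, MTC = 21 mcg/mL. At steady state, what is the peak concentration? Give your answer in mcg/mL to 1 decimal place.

17.7 mcg/mL

Over one 73-h interval, 73/44 ≈ 1.6591 half-lives elapse, leaving f ≈ 0.3166 of each dose.
Accumulation ratio R = 1/(1 − f) ≈ 1/0.6834 ≈ 1.4633.
Single-dose peak C₀ = D/Vd = 2257/187 ≈ 12.070 mcg/mL.
Steady-state peak Cmax,ss = C₀·R ≈ 12.070 × 1.4633 ≈ 17.662 mcg/mL.
Peak 17.7 mcg/mL vs MTC 21 mcg/mL: below toxic threshold.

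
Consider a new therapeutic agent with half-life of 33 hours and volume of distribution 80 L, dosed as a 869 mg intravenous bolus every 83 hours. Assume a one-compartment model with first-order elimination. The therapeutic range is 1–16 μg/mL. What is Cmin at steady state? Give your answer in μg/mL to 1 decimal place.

2.3 μg/mL

k = ln2/t½ = ln2/33 ≈ 0.021004 h⁻¹; fraction remaining f = e^(−kτ) = e^(−0.021004×83) ≈ 0.1749.
At steady state, accumulation factor R = 1/(1 − e^(−kτ)) ≈ 1.2120.
Single-dose peak C₀ = D/Vd = 869/80 ≈ 10.863 μg/mL.
Steady-state peak Cmax,ss = C₀·R ≈ 10.863 × 1.2120 ≈ 13.166 μg/mL.
One interval later, Cmin,ss = Cmax,ss·e^(−kτ) ≈ 13.166 × 0.1749 ≈ 2.303 μg/mL.
Trough 2.3 μg/mL vs MEC 1 μg/mL: adequate.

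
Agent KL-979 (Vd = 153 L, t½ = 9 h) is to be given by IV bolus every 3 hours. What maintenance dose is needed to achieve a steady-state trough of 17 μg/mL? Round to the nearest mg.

τ/t½ = 3/9 ≈ 0.33333, so f = (1/2)^(3/9) ≈ 0.793701.
Cmin,ss = (D/Vd)·f/(1−f), so D = Cmin,ss·Vd·(1−f)/f.
D = 17 × 153 × (1−f)/f ≈ 17 × 153 × 0.25992 ≈ 676.05 mg.

676 mg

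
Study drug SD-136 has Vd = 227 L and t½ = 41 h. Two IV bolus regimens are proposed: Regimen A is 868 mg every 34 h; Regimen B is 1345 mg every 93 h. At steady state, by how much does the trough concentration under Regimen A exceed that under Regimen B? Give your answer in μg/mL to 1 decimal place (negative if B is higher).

Regimen A: f = (1/2)^(34/41) ≈ 0.5628; Cmin,ss = (868/227)·f/(1−f) ≈ 4.922 μg/mL.
Regimen B: f = (1/2)^(93/41) ≈ 0.2076; Cmin,ss = (1345/227)·f/(1−f) ≈ 1.552 μg/mL.
Difference ≈ 4.922 − 1.552 ≈ 3.370 μg/mL.

3.4 μg/mL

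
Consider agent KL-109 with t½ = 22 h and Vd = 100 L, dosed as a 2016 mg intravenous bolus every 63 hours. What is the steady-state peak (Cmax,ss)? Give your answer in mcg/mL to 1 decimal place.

23.4 mcg/mL

τ/t½ = 63/22 ≈ 2.8636, so fraction remaining f = (1/2)^(63/22) ≈ 0.1374.
At steady state, accumulation factor R = 1/(1 − e^(−kτ)) ≈ 1.1593.
Single-dose peak C₀ = D/Vd = 2016/100 ≈ 20.160 mcg/mL.
Cmax,ss = C₀/(1 − f) ≈ 20.160/0.8626 ≈ 23.371 mcg/mL.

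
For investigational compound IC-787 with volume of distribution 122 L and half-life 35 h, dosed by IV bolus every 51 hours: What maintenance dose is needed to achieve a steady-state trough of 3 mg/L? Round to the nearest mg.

639 mg

τ/t½ = 51/35 ≈ 1.4571, so f = (1/2)^(51/35) ≈ 0.364214.
Cmin,ss = (D/Vd)·f/(1−f), so D = Cmin,ss·Vd·(1−f)/f.
D = 3 × 122 × (1−f)/f ≈ 3 × 122 × 1.74564 ≈ 638.90 mg.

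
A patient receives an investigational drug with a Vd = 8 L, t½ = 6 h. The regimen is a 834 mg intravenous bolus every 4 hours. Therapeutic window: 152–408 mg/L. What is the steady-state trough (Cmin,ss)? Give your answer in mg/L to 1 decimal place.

177.5 mg/L

Over one 4-h interval, 4/6 ≈ 0.66667 half-lives elapse, leaving f ≈ 0.6300 of each dose.
Accumulation ratio R = 1/(1 − f) ≈ 1/0.3700 ≈ 2.7027.
Single-dose peak C₀ = D/Vd = 834/8 ≈ 104.250 mg/L.
Steady-state peak Cmax,ss = C₀·R ≈ 104.250 × 2.7027 ≈ 281.756 mg/L.
One interval later, Cmin,ss = Cmax,ss·e^(−kτ) ≈ 281.756 × 0.6300 ≈ 177.506 mg/L.
Trough 177.5 mg/L vs MEC 152 mg/L: adequate.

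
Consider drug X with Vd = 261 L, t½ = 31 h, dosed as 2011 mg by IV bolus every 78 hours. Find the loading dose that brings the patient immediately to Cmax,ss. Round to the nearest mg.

f = (1/2)^(78/31) ≈ 0.174811; accumulation ratio R = 1/(1−f) ≈ 1.21184.
Loading dose to hit Cmax,ss on first dose: D_load = D_maint·R ≈ 2011 × 1.21184 ≈ 2437.01 mg.

2437 mg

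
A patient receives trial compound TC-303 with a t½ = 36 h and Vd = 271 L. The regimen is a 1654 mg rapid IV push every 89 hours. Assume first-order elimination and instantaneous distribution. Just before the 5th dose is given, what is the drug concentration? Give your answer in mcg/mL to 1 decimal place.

1.3 mcg/mL

f = (1/2)^(τ/t½) = (1/2)^(89/36) ≈ 0.1802.
C₀ = D/Vd = 1654/271 ≈ 6.103 mcg/mL.
Before the 5th dose, 4 doses have been given. Superposition: Cmin = C₀·(f + f² + … + f^4).
≈ 6.103 × (0.1802 + 0.0325 + 0.0059 + 0.0011) ≈ 6.103 × 0.2197 ≈ 1.341 mcg/mL.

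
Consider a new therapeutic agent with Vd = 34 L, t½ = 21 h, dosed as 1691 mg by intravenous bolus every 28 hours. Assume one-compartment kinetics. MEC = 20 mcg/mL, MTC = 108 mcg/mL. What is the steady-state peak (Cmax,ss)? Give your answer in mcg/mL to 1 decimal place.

k = ln2/t½ = ln2/21 ≈ 0.033007 h⁻¹; fraction remaining f = e^(−kτ) = e^(−0.033007×28) ≈ 0.3969.
Accumulation ratio R = 1/(1 − f) ≈ 1/0.6031 ≈ 1.6581.
Single-dose peak C₀ = D/Vd = 1691/34 ≈ 49.735 mcg/mL.
Cmax,ss = C₀/(1 − f) ≈ 49.735/0.6031 ≈ 82.466 mcg/mL.
Peak 82.5 mcg/mL vs MTC 108 mcg/mL: below toxic threshold.

82.5 mcg/mL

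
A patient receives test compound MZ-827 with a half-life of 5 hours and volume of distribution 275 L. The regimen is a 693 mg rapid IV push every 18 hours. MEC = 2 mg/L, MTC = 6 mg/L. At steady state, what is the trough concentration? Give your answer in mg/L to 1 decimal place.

0.2 mg/L

Over one 18-h interval, 18/5 ≈ 3.6 half-lives elapse, leaving f ≈ 0.0825 of each dose.
At steady state, accumulation factor R = 1/(1 − e^(−kτ)) ≈ 1.0899.
Each bolus raises the concentration by D/Vd = 693/275 ≈ 2.520 mg/L.
Cmax,ss = C₀/(1 − f) ≈ 2.520/0.9175 ≈ 2.747 mg/L.
Steady-state trough Cmin,ss = Cmax,ss·f ≈ 2.747 × 0.0825 ≈ 0.227 mg/L.
Trough 0.2 mg/L vs MEC 2 mg/L: subtherapeutic.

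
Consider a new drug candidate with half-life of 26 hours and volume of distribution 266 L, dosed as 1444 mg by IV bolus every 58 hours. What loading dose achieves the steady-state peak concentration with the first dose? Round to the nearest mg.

1835 mg

f = (1/2)^(58/26) ≈ 0.213045; accumulation ratio R = 1/(1−f) ≈ 1.27072.
Loading dose to hit Cmax,ss on first dose: D_load = D_maint·R ≈ 1444 × 1.27072 ≈ 1834.92 mg.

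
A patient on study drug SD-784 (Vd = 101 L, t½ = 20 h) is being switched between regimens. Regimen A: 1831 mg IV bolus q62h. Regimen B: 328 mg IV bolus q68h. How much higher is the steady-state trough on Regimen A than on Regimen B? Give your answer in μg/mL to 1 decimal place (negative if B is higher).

2.1 μg/mL

Regimen A: f = (1/2)^(62/20) ≈ 0.1166; Cmin,ss = (1831/101)·f/(1−f) ≈ 2.393 μg/mL.
Regimen B: f = (1/2)^(68/20) ≈ 0.0947; Cmin,ss = (328/101)·f/(1−f) ≈ 0.340 μg/mL.
Difference ≈ 2.393 − 0.340 ≈ 2.053 μg/mL.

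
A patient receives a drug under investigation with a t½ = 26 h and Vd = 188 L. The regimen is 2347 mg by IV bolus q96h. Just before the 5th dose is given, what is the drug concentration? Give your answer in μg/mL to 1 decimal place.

1.0 μg/mL

f = (1/2)^(τ/t½) = (1/2)^(96/26) ≈ 0.0774.
C₀ = D/Vd = 2347/188 ≈ 12.484 μg/mL.
Before the 5th dose, 4 doses have been given. Superposition: Cmin = C₀·(f + f² + … + f^4).
≈ 12.484 × (0.0774 + 0.0060 + 0.0005 + 0.0000) ≈ 12.484 × 0.0839 ≈ 1.047 μg/mL.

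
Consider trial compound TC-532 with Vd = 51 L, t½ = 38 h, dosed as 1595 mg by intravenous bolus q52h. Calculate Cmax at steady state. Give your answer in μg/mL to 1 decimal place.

Over one 52-h interval, 52/38 ≈ 1.3684 half-lives elapse, leaving f ≈ 0.3873 of each dose.
Accumulation ratio R = 1/(1 − f) ≈ 1/0.6127 ≈ 1.6321.
Each bolus raises the concentration by D/Vd = 1595/51 ≈ 31.275 μg/mL.
Steady-state peak Cmax,ss = C₀·R ≈ 31.275 × 1.6321 ≈ 51.044 μg/mL.

51.0 μg/mL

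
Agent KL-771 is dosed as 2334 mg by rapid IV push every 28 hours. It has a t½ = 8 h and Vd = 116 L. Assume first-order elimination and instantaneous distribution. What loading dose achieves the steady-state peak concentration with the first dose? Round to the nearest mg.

f = (1/2)^(28/8) ≈ 0.088388; accumulation ratio R = 1/(1−f) ≈ 1.09696.
Loading dose to hit Cmax,ss on first dose: D_load = D_maint·R ≈ 2334 × 1.09696 ≈ 2560.30 mg.

2560 mg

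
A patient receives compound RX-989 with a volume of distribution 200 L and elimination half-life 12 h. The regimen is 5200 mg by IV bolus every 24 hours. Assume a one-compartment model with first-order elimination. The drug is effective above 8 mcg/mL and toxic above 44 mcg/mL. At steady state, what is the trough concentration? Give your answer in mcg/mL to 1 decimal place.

8.7 mcg/mL

The dosing interval is 2 half-lives, so f = 2^(−2) = 0.25.
At steady state, R = 1/(1 − 0.25) = 4/3.
Single-dose peak C₀ = D/Vd = 5200/200 = 26 mcg/mL.
Steady-state peak Cmax,ss = C₀·R = 26 × 4/3 ≈ 34.667 mcg/mL.
Steady-state trough Cmin,ss = Cmax,ss·f ≈ 34.667 × 0.25 ≈ 8.667 mcg/mL.
Trough 8.7 mcg/mL vs MEC 8 mcg/mL: adequate.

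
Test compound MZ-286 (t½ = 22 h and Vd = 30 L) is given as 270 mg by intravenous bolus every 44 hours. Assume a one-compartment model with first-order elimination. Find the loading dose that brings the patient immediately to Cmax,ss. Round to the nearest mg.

360 mg

f = (1/2)^(44/22) ≈ 0.250000; accumulation ratio R = 1/(1−f) ≈ 1.33333.
Loading dose to hit Cmax,ss on first dose: D_load = D_maint·R ≈ 270 × 1.33333 ≈ 360.00 mg.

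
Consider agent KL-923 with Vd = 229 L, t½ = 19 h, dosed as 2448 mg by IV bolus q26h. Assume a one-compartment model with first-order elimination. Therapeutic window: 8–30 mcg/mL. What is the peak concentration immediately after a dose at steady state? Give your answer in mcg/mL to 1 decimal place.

17.4 mcg/mL

Over one 26-h interval, 26/19 ≈ 1.3684 half-lives elapse, leaving f ≈ 0.3873 of each dose.
At steady state, accumulation factor R = 1/(1 − e^(−kτ)) ≈ 1.6321.
Each bolus raises the concentration by D/Vd = 2448/229 ≈ 10.690 mcg/mL.
Steady-state peak Cmax,ss = C₀·R ≈ 10.690 × 1.6321 ≈ 17.447 mcg/mL.
Peak 17.4 mcg/mL vs MTC 30 mcg/mL: below toxic threshold.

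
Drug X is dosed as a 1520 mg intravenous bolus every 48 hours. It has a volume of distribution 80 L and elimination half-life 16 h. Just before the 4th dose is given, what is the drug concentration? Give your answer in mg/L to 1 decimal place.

f = (1/2)^(τ/t½) = (1/2)^(48/16) ≈ 0.1250.
C₀ = D/Vd = 1520/80 ≈ 19.000 mg/L.
Before the 4th dose, 3 doses have been given. Superposition: Cmin = C₀·(f + f² + … + f^3).
≈ 19.000 × (0.1250 + 0.0156 + 0.0020) ≈ 19.000 × 0.1426 ≈ 2.709 mg/L.

2.7 mg/L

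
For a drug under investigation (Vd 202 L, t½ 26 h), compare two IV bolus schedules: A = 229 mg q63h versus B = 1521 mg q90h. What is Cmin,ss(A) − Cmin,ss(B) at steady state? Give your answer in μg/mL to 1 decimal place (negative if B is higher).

Regimen A: f = (1/2)^(63/26) ≈ 0.1865; Cmin,ss = (229/202)·f/(1−f) ≈ 0.260 μg/mL.
Regimen B: f = (1/2)^(90/26) ≈ 0.0908; Cmin,ss = (1521/202)·f/(1−f) ≈ 0.752 μg/mL.
Difference ≈ 0.260 − 0.752 ≈ -0.492 μg/mL.

-0.5 μg/mL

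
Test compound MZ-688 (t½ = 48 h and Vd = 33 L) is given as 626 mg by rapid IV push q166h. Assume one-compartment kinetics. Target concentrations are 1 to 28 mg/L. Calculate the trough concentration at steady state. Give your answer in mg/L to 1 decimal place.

Over one 166-h interval, 166/48 ≈ 3.4583 half-lives elapse, leaving f ≈ 0.0910 of each dose.
Each bolus raises the concentration by D/Vd = 626/33 ≈ 18.970 mg/L.
Steady-state trough Cmin,ss = C₀·f/(1−f) ≈ 18.970 × 0.0910/0.9090 ≈ 1.899 mg/L.
Trough 1.9 mg/L vs MEC 1 mg/L: adequate.

1.9 mg/L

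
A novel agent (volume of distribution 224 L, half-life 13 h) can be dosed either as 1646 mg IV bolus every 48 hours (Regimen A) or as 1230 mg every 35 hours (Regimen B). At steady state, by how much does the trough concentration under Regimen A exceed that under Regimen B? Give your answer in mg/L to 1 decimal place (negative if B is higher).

-0.4 mg/L

Regimen A: f = (1/2)^(48/13) ≈ 0.0774; Cmin,ss = (1646/224)·f/(1−f) ≈ 0.616 mg/L.
Regimen B: f = (1/2)^(35/13) ≈ 0.1547; Cmin,ss = (1230/224)·f/(1−f) ≈ 1.005 mg/L.
Difference ≈ 0.616 − 1.005 ≈ -0.389 mg/L.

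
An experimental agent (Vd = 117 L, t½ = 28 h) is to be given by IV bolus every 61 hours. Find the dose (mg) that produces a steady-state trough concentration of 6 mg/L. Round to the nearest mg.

2476 mg

τ/t½ = 61/28 ≈ 2.1786, so f = (1/2)^(61/28) ≈ 0.220894.
Cmin,ss = (D/Vd)·f/(1−f), so D = Cmin,ss·Vd·(1−f)/f.
D = 6 × 117 × (1−f)/f ≈ 6 × 117 × 3.52706 ≈ 2476.00 mg.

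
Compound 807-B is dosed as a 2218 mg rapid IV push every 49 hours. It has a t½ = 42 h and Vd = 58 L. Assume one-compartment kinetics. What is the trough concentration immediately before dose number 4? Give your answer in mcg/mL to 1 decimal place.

f = (1/2)^(τ/t½) = (1/2)^(49/42) ≈ 0.4454.
C₀ = D/Vd = 2218/58 ≈ 38.241 mcg/mL.
Before the 4th dose, 3 doses have been given. Superposition: Cmin = C₀·(f + f² + … + f^3).
≈ 38.241 × (0.4454 + 0.1984 + 0.0884) ≈ 38.241 × 0.7322 ≈ 28.000 mcg/mL.

28.0 mcg/mL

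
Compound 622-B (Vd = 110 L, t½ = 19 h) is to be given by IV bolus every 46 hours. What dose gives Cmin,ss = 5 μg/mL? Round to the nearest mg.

τ/t½ = 46/19 ≈ 2.4211, so f = (1/2)^(46/19) ≈ 0.186720.
Cmin,ss = (D/Vd)·f/(1−f), so D = Cmin,ss·Vd·(1−f)/f.
D = 5 × 110 × (1−f)/f ≈ 5 × 110 × 4.35561 ≈ 2395.59 mg.

2396 mg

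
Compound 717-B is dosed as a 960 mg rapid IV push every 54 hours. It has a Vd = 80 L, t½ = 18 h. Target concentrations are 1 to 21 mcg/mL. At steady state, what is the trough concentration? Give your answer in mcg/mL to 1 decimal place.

The dosing interval is 3 half-lives, so f = 2^(−3) = 0.125.
Accumulation ratio R = 1/(1 − f) = 1/0.875 = 8/7.
Single-dose peak C₀ = D/Vd = 960/80 = 12 mcg/mL.
Steady-state peak Cmax,ss = C₀·R = 12 × 8/7 ≈ 13.714 mcg/mL.
Steady-state trough Cmin,ss = Cmax,ss·f ≈ 13.714 × 0.125 ≈ 1.714 mcg/mL.
Trough 1.7 mcg/mL vs MEC 1 mcg/mL: adequate.

1.7 mcg/mL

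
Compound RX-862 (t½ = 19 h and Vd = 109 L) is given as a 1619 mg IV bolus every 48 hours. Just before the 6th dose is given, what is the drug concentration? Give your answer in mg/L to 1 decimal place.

3.1 mg/L

f = (1/2)^(τ/t½) = (1/2)^(48/19) ≈ 0.1736.
C₀ = D/Vd = 1619/109 ≈ 14.853 mg/L.
Before the 6th dose, 5 doses have been given. Superposition: Cmin = C₀·(f + f² + … + f^5).
≈ 14.853 × (0.1736 + 0.0301 + 0.0052 + 0.0009 + 0.0002) ≈ 14.853 × 0.2100 ≈ 3.119 mg/L.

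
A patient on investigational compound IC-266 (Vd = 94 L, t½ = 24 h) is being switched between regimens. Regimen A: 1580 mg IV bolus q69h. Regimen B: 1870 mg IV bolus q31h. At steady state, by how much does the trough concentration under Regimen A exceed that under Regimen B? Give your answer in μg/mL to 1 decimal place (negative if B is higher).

Regimen A: f = (1/2)^(69/24) ≈ 0.1363; Cmin,ss = (1580/94)·f/(1−f) ≈ 2.653 μg/mL.
Regimen B: f = (1/2)^(31/24) ≈ 0.4085; Cmin,ss = (1870/94)·f/(1−f) ≈ 13.739 μg/mL.
Difference ≈ 2.653 − 13.739 ≈ -11.086 μg/mL.

-11.1 μg/mL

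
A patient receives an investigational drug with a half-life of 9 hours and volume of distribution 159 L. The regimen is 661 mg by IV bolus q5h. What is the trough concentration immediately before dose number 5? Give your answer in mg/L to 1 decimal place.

7.0 mg/L

f = (1/2)^(τ/t½) = (1/2)^(5/9) ≈ 0.6804.
C₀ = D/Vd = 661/159 ≈ 4.157 mg/L.
Before the 5th dose, 4 doses have been given. Superposition: Cmin = C₀·(f + f² + … + f^4).
≈ 4.157 × (0.6804 + 0.4629 + 0.3150 + 0.2143) ≈ 4.157 × 1.6726 ≈ 6.953 mg/L.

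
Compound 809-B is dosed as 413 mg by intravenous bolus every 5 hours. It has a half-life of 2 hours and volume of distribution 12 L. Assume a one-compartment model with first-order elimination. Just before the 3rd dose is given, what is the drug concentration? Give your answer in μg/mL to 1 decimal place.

f = (1/2)^(τ/t½) = (1/2)^(5/2) ≈ 0.1768.
C₀ = D/Vd = 413/12 ≈ 34.417 μg/mL.
Before the 3rd dose, 2 doses have been given. Superposition: Cmin = C₀·(f + f²).
≈ 34.417 × (0.1768 + 0.0313) ≈ 34.417 × 0.2081 ≈ 7.162 μg/mL.

7.2 μg/mL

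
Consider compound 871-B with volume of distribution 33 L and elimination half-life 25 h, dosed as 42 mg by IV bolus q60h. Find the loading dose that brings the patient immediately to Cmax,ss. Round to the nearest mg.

52 mg

f = (1/2)^(60/25) ≈ 0.189465; accumulation ratio R = 1/(1−f) ≈ 1.23375.
Loading dose to hit Cmax,ss on first dose: D_load = D_maint·R ≈ 42 × 1.23375 ≈ 51.82 mg.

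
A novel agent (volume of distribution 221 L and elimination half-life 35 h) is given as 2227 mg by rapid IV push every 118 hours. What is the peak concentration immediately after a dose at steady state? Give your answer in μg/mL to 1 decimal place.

τ/t½ = 118/35 ≈ 3.3714, so fraction remaining f = (1/2)^(118/35) ≈ 0.0966.
Accumulation ratio R = 1/(1 − f) ≈ 1/0.9034 ≈ 1.1069.
Each bolus raises the concentration by D/Vd = 2227/221 ≈ 10.077 μg/mL.
Cmax,ss = C₀/(1 − f) ≈ 10.077/0.9034 ≈ 11.155 μg/mL.

11.2 μg/mL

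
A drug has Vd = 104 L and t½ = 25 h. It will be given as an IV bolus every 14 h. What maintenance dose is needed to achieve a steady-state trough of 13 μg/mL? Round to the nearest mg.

641 mg

τ/t½ = 14/25 ≈ 0.56, so f = (1/2)^(14/25) ≈ 0.678302.
Cmin,ss = (D/Vd)·f/(1−f), so D = Cmin,ss·Vd·(1−f)/f.
D = 13 × 104 × (1−f)/f ≈ 13 × 104 × 0.47427 ≈ 641.21 mg.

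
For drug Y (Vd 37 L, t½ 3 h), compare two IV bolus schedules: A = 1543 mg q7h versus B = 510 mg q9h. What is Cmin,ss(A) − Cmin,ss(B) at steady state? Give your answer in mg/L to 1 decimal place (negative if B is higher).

Regimen A: f = (1/2)^(7/3) ≈ 0.1984; Cmin,ss = (1543/37)·f/(1−f) ≈ 10.322 mg/L.
Regimen B: f = (1/2)^(9/3) ≈ 0.1250; Cmin,ss = (510/37)·f/(1−f) ≈ 1.969 mg/L.
Difference ≈ 10.322 − 1.969 ≈ 8.353 mg/L.

8.4 mg/L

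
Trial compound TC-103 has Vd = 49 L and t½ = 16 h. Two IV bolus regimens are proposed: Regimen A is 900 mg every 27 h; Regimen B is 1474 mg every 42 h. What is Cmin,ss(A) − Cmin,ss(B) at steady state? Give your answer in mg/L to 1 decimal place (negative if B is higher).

Regimen A: f = (1/2)^(27/16) ≈ 0.3105; Cmin,ss = (900/49)·f/(1−f) ≈ 8.271 mg/L.
Regimen B: f = (1/2)^(42/16) ≈ 0.1621; Cmin,ss = (1474/49)·f/(1−f) ≈ 5.820 mg/L.
Difference ≈ 8.271 − 5.820 ≈ 2.451 mg/L.

2.5 mg/L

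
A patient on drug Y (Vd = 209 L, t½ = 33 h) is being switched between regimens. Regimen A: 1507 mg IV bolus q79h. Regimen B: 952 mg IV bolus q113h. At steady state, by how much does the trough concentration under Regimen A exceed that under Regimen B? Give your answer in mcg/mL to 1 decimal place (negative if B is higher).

1.2 mcg/mL

Regimen A: f = (1/2)^(79/33) ≈ 0.1903; Cmin,ss = (1507/209)·f/(1−f) ≈ 1.695 mcg/mL.
Regimen B: f = (1/2)^(113/33) ≈ 0.0932; Cmin,ss = (952/209)·f/(1−f) ≈ 0.468 mcg/mL.
Difference ≈ 1.695 − 0.468 ≈ 1.227 mcg/mL.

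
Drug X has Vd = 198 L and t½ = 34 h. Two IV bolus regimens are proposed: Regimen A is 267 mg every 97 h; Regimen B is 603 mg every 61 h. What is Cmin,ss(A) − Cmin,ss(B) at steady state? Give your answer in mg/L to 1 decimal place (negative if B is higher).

Regimen A: f = (1/2)^(97/34) ≈ 0.1384; Cmin,ss = (267/198)·f/(1−f) ≈ 0.217 mg/L.
Regimen B: f = (1/2)^(61/34) ≈ 0.2883; Cmin,ss = (603/198)·f/(1−f) ≈ 1.234 mg/L.
Difference ≈ 0.217 − 1.234 ≈ -1.017 mg/L.

-1.0 mg/L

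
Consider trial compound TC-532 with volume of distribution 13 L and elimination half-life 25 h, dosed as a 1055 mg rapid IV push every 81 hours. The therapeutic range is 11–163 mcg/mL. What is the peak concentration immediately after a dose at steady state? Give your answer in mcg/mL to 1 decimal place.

90.8 mcg/mL

τ/t½ = 81/25 ≈ 3.24, so fraction remaining f = (1/2)^(81/25) ≈ 0.1058.
Accumulation ratio R = 1/(1 − f) ≈ 1/0.8942 ≈ 1.1183.
Each bolus raises the concentration by D/Vd = 1055/13 ≈ 81.154 mcg/mL.
Cmax,ss = C₀/(1 − f) ≈ 81.154/0.8942 ≈ 90.756 mcg/mL.
Peak 90.8 mcg/mL vs MTC 163 mcg/mL: below toxic threshold.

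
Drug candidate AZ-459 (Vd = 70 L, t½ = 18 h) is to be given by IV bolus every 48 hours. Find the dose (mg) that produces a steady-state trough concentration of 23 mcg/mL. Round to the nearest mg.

8613 mg

τ/t½ = 48/18 ≈ 2.6667, so f = (1/2)^(48/18) ≈ 0.157490.
Cmin,ss = (D/Vd)·f/(1−f), so D = Cmin,ss·Vd·(1−f)/f.
D = 23 × 70 × (1−f)/f ≈ 23 × 70 × 5.34961 ≈ 8612.87 mg.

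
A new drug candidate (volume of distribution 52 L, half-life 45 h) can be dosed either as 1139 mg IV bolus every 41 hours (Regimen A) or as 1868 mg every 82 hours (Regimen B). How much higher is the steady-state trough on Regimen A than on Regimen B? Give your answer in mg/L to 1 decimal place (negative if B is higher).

10.7 mg/L

Regimen A: f = (1/2)^(41/45) ≈ 0.5318; Cmin,ss = (1139/52)·f/(1−f) ≈ 24.879 mg/L.
Regimen B: f = (1/2)^(82/45) ≈ 0.2828; Cmin,ss = (1868/52)·f/(1−f) ≈ 14.165 mg/L.
Difference ≈ 24.879 − 14.165 ≈ 10.714 mg/L.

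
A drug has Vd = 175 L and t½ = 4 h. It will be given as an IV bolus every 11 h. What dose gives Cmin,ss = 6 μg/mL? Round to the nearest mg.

6014 mg

τ/t½ = 11/4 ≈ 2.75, so f = (1/2)^(11/4) ≈ 0.148651.
Cmin,ss = (D/Vd)·f/(1−f), so D = Cmin,ss·Vd·(1−f)/f.
D = 6 × 175 × (1−f)/f ≈ 6 × 175 × 5.72717 ≈ 6013.53 mg.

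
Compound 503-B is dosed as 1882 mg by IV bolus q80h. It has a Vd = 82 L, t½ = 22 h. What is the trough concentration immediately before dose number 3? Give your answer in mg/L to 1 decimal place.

2.0 mg/L

f = (1/2)^(τ/t½) = (1/2)^(80/22) ≈ 0.0804.
C₀ = D/Vd = 1882/82 ≈ 22.951 mg/L.
Before the 3rd dose, 2 doses have been given. Superposition: Cmin = C₀·(f + f²).
≈ 22.951 × (0.0804 + 0.0065) ≈ 22.951 × 0.0869 ≈ 1.994 mg/L.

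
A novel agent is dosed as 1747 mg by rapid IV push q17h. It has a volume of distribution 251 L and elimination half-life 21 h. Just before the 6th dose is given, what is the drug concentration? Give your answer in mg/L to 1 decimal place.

f = (1/2)^(τ/t½) = (1/2)^(17/21) ≈ 0.5706.
C₀ = D/Vd = 1747/251 ≈ 6.960 mg/L.
Before the 6th dose, 5 doses have been given. Superposition: Cmin = C₀·(f + f² + … + f^5).
≈ 6.960 × (0.5706 + 0.3256 + 0.1858 + 0.1060 + 0.0605) ≈ 6.960 × 1.2485 ≈ 8.690 mg/L.

8.7 mg/L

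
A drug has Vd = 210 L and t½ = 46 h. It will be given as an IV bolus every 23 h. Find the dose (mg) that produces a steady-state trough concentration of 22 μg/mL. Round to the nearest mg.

τ/t½ = 23/46 ≈ 0.5, so f = (1/2)^(23/46) ≈ 0.707107.
Cmin,ss = (D/Vd)·f/(1−f), so D = Cmin,ss·Vd·(1−f)/f.
D = 22 × 210 × (1−f)/f ≈ 22 × 210 × 0.41421 ≈ 1913.65 mg.

1914 mg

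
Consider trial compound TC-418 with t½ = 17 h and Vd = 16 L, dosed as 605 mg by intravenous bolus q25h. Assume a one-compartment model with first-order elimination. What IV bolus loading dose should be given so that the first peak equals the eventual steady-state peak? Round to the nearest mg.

947 mg

f = (1/2)^(25/17) ≈ 0.360835; accumulation ratio R = 1/(1−f) ≈ 1.56454.
Loading dose to hit Cmax,ss on first dose: D_load = D_maint·R ≈ 605 × 1.56454 ≈ 946.55 mg.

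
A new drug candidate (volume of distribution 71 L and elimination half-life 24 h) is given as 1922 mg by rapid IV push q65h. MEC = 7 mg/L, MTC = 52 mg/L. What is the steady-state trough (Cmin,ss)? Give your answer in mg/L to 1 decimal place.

4.9 mg/L

k = ln2/t½ = ln2/24 ≈ 0.028881 h⁻¹; fraction remaining f = e^(−kτ) = e^(−0.028881×65) ≈ 0.1530.
Accumulation ratio R = 1/(1 − f) ≈ 1/0.8470 ≈ 1.1806.
Single-dose peak C₀ = D/Vd = 1922/71 ≈ 27.070 mg/L.
Steady-state peak Cmax,ss = C₀·R ≈ 27.070 × 1.1806 ≈ 31.959 mg/L.
One interval later, Cmin,ss = Cmax,ss·e^(−kτ) ≈ 31.959 × 0.1530 ≈ 4.890 mg/L.
Trough 4.9 mg/L vs MEC 7 mg/L: subtherapeutic.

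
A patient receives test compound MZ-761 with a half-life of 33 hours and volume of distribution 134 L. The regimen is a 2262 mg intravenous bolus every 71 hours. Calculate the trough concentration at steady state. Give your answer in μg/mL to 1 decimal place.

k = ln2/t½ = ln2/33 ≈ 0.021004 h⁻¹; fraction remaining f = e^(−kτ) = e^(−0.021004×71) ≈ 0.2251.
Accumulation ratio R = 1/(1 − f) ≈ 1/0.7749 ≈ 1.2905.
Each bolus raises the concentration by D/Vd = 2262/134 ≈ 16.881 μg/mL.
Steady-state peak Cmax,ss = C₀·R ≈ 16.881 × 1.2905 ≈ 21.785 μg/mL.
One interval later, Cmin,ss = Cmax,ss·e^(−kτ) ≈ 21.785 × 0.2251 ≈ 4.904 μg/mL.

4.9 μg/mL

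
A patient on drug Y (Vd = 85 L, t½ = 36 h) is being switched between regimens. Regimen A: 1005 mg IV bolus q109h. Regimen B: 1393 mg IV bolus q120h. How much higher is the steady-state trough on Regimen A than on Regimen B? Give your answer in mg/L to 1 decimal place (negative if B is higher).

Regimen A: f = (1/2)^(109/36) ≈ 0.1226; Cmin,ss = (1005/85)·f/(1−f) ≈ 1.652 mg/L.
Regimen B: f = (1/2)^(120/36) ≈ 0.0992; Cmin,ss = (1393/85)·f/(1−f) ≈ 1.805 mg/L.
Difference ≈ 1.652 − 1.805 ≈ -0.153 mg/L.

-0.2 mg/L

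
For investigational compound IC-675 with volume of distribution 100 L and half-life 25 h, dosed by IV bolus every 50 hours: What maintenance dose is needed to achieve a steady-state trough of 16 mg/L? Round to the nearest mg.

4800 mg

τ/t½ = 50/25 ≈ 2, so f = (1/2)^(50/25) ≈ 0.250000.
Cmin,ss = (D/Vd)·f/(1−f), so D = Cmin,ss·Vd·(1−f)/f.
D = 16 × 100 × (1−f)/f ≈ 16 × 100 × 3.00000 ≈ 4800.00 mg.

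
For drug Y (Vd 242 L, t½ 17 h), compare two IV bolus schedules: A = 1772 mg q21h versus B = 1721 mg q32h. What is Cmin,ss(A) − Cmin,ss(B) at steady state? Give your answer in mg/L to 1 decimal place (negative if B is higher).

2.8 mg/L

Regimen A: f = (1/2)^(21/17) ≈ 0.4248; Cmin,ss = (1772/242)·f/(1−f) ≈ 5.408 mg/L.
Regimen B: f = (1/2)^(32/17) ≈ 0.2712; Cmin,ss = (1721/242)·f/(1−f) ≈ 2.646 mg/L.
Difference ≈ 5.408 − 2.646 ≈ 2.762 mg/L.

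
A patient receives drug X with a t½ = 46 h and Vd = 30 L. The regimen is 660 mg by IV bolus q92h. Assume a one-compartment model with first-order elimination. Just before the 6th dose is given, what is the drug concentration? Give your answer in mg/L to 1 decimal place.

7.3 mg/L

f = (1/2)^(τ/t½) = (1/2)^(92/46) ≈ 0.2500.
C₀ = D/Vd = 660/30 ≈ 22.000 mg/L.
Before the 6th dose, 5 doses have been given. Superposition: Cmin = C₀·(f + f² + … + f^5).
≈ 22.000 × (0.2500 + 0.0625 + 0.0156 + 0.0039 + 0.0010) ≈ 22.000 × 0.3330 ≈ 7.326 mg/L.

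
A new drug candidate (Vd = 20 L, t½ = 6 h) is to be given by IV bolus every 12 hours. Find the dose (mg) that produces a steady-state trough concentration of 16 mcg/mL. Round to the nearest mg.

τ/t½ = 12/6 ≈ 2, so f = (1/2)^(12/6) ≈ 0.250000.
Cmin,ss = (D/Vd)·f/(1−f), so D = Cmin,ss·Vd·(1−f)/f.
D = 16 × 20 × (1−f)/f ≈ 16 × 20 × 3.00000 ≈ 960.00 mg.

960 mg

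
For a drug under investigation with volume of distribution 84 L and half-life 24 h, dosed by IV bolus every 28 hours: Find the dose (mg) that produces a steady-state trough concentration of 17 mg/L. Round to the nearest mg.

τ/t½ = 28/24 ≈ 1.1667, so f = (1/2)^(28/24) ≈ 0.445449.
Cmin,ss = (D/Vd)·f/(1−f), so D = Cmin,ss·Vd·(1−f)/f.
D = 17 × 84 × (1−f)/f ≈ 17 × 84 × 1.24493 ≈ 1777.76 mg.

1778 mg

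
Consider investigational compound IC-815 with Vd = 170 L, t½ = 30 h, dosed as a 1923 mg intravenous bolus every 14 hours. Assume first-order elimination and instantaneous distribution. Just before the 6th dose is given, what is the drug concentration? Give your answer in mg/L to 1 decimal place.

f = (1/2)^(τ/t½) = (1/2)^(14/30) ≈ 0.7236.
C₀ = D/Vd = 1923/170 ≈ 11.312 mg/L.
Before the 6th dose, 5 doses have been given. Superposition: Cmin = C₀·(f + f² + … + f^5).
≈ 11.312 × (0.7236 + 0.5236 + 0.3789 + 0.2742 + 0.1984) ≈ 11.312 × 2.0987 ≈ 23.740 mg/L.

23.7 mg/L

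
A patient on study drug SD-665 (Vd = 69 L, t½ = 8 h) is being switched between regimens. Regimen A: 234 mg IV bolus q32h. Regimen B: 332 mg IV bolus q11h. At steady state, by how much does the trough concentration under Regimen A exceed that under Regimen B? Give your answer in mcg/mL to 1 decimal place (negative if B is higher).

-2.8 mcg/mL

Regimen A: f = (1/2)^(32/8) ≈ 0.0625; Cmin,ss = (234/69)·f/(1−f) ≈ 0.226 mcg/mL.
Regimen B: f = (1/2)^(11/8) ≈ 0.3856; Cmin,ss = (332/69)·f/(1−f) ≈ 3.020 mcg/mL.
Difference ≈ 0.226 − 3.020 ≈ -2.794 mcg/mL.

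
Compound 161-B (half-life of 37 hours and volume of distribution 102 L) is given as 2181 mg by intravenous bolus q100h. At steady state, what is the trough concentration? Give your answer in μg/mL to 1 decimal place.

τ/t½ = 100/37 ≈ 2.7027, so fraction remaining f = (1/2)^(100/37) ≈ 0.1536.
Single-dose peak C₀ = D/Vd = 2181/102 ≈ 21.382 μg/mL.
Steady-state trough Cmin,ss = C₀·f/(1−f) ≈ 21.382 × 0.1536/0.8464 ≈ 3.880 μg/mL.

3.9 μg/mL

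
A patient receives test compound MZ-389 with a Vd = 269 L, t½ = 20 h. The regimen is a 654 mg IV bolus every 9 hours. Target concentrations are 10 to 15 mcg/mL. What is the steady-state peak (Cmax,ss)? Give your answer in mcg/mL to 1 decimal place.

9.1 mcg/mL

τ/t½ = 9/20 ≈ 0.45, so fraction remaining f = (1/2)^(9/20) ≈ 0.7320.
At steady state, accumulation factor R = 1/(1 − e^(−kτ)) ≈ 3.7313.
Each bolus raises the concentration by D/Vd = 654/269 ≈ 2.431 mcg/mL.
Steady-state peak Cmax,ss = C₀·R ≈ 2.431 × 3.7313 ≈ 9.071 mcg/mL.
Peak 9.1 mcg/mL vs MTC 15 mcg/mL: below toxic threshold.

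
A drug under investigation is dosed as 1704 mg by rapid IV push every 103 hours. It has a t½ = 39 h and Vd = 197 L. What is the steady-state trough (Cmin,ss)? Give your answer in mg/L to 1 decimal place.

k = ln2/t½ = ln2/39 ≈ 0.017773 h⁻¹; fraction remaining f = e^(−kτ) = e^(−0.017773×103) ≈ 0.1603.
At steady state, accumulation factor R = 1/(1 − e^(−kτ)) ≈ 1.1909.
Each bolus raises the concentration by D/Vd = 1704/197 ≈ 8.650 mg/L.
Steady-state peak Cmax,ss = C₀·R ≈ 8.650 × 1.1909 ≈ 10.301 mg/L.
One interval later, Cmin,ss = Cmax,ss·e^(−kτ) ≈ 10.301 × 0.1603 ≈ 1.651 mg/L.

1.7 mg/L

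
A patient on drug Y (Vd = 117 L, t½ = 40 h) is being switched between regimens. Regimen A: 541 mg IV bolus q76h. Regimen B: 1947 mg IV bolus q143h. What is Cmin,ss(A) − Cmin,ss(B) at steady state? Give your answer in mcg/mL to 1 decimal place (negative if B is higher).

Regimen A: f = (1/2)^(76/40) ≈ 0.2679; Cmin,ss = (541/117)·f/(1−f) ≈ 1.692 mcg/mL.
Regimen B: f = (1/2)^(143/40) ≈ 0.0839; Cmin,ss = (1947/117)·f/(1−f) ≈ 1.524 mcg/mL.
Difference ≈ 1.692 − 1.524 ≈ 0.168 mcg/mL.

0.2 mcg/mL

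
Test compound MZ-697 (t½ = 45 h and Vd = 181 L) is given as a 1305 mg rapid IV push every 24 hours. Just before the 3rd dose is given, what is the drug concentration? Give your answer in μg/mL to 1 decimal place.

8.4 μg/mL

f = (1/2)^(τ/t½) = (1/2)^(24/45) ≈ 0.6910.
C₀ = D/Vd = 1305/181 ≈ 7.210 μg/mL.
Before the 3rd dose, 2 doses have been given. Superposition: Cmin = C₀·(f + f²).
≈ 7.210 × (0.6910 + 0.4775) ≈ 7.210 × 1.1685 ≈ 8.425 μg/mL.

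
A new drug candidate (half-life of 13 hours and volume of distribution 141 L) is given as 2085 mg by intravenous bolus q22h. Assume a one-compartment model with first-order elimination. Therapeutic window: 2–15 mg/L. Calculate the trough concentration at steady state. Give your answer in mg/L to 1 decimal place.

6.6 mg/L

τ/t½ = 22/13 ≈ 1.6923, so fraction remaining f = (1/2)^(22/13) ≈ 0.3094.
Each bolus raises the concentration by D/Vd = 2085/141 ≈ 14.787 mg/L.
Steady-state trough Cmin,ss = C₀·f/(1−f) ≈ 14.787 × 0.3094/0.6906 ≈ 6.625 mg/L.
Trough 6.6 mg/L vs MEC 2 mg/L: adequate.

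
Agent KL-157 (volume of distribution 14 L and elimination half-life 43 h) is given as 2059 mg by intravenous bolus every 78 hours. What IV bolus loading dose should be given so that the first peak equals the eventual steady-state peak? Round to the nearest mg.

2877 mg

f = (1/2)^(78/43) ≈ 0.284410; accumulation ratio R = 1/(1−f) ≈ 1.39745.
Loading dose to hit Cmax,ss on first dose: D_load = D_maint·R ≈ 2059 × 1.39745 ≈ 2877.35 mg.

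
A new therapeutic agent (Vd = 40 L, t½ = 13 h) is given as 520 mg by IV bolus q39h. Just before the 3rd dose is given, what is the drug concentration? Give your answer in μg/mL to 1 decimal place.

1.8 μg/mL

f = (1/2)^(τ/t½) = (1/2)^(39/13) ≈ 0.1250.
C₀ = D/Vd = 520/40 ≈ 13.000 μg/mL.
Before the 3rd dose, 2 doses have been given. Superposition: Cmin = C₀·(f + f²).
≈ 13.000 × (0.1250 + 0.0156) ≈ 13.000 × 0.1406 ≈ 1.828 μg/mL.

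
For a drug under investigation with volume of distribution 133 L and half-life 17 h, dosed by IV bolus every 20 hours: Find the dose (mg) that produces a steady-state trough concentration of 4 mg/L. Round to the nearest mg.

τ/t½ = 20/17 ≈ 1.1765, so f = (1/2)^(20/17) ≈ 0.442433.
Cmin,ss = (D/Vd)·f/(1−f), so D = Cmin,ss·Vd·(1−f)/f.
D = 4 × 133 × (1−f)/f ≈ 4 × 133 × 1.26023 ≈ 670.44 mg.

670 mg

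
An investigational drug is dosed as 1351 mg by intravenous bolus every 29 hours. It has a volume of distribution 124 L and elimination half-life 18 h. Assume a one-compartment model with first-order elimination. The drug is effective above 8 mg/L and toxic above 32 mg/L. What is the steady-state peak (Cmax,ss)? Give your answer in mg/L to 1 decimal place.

16.2 mg/L

τ/t½ = 29/18 ≈ 1.6111, so fraction remaining f = (1/2)^(29/18) ≈ 0.3273.
Accumulation ratio R = 1/(1 − f) ≈ 1/0.6727 ≈ 1.4865.
Single-dose peak C₀ = D/Vd = 1351/124 ≈ 10.895 mg/L.
Steady-state peak Cmax,ss = C₀·R ≈ 10.895 × 1.4865 ≈ 16.195 mg/L.
Peak 16.2 mg/L vs MTC 32 mg/L: below toxic threshold.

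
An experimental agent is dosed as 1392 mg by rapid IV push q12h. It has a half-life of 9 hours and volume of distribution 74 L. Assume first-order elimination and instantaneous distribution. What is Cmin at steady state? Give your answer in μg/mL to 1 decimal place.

k = ln2/t½ = ln2/9 ≈ 0.077016 h⁻¹; fraction remaining f = e^(−kτ) = e^(−0.077016×12) ≈ 0.3969.
Accumulation ratio R = 1/(1 − f) ≈ 1/0.6031 ≈ 1.6581.
Single-dose peak C₀ = D/Vd = 1392/74 ≈ 18.811 μg/mL.
Steady-state peak Cmax,ss = C₀·R ≈ 18.811 × 1.6581 ≈ 31.191 μg/mL.
Steady-state trough Cmin,ss = Cmax,ss·f ≈ 31.191 × 0.3969 ≈ 12.380 μg/mL.

12.4 μg/mL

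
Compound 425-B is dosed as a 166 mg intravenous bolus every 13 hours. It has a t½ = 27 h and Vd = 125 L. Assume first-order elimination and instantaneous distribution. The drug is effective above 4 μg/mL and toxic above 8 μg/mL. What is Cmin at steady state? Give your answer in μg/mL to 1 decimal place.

Over one 13-h interval, 13/27 ≈ 0.48148 half-lives elapse, leaving f ≈ 0.7162 of each dose.
Each bolus raises the concentration by D/Vd = 166/125 ≈ 1.328 μg/mL.
Steady-state trough Cmin,ss = C₀·f/(1−f) ≈ 1.328 × 0.7162/0.2838 ≈ 3.351 μg/mL.
Trough 3.4 μg/mL vs MEC 4 μg/mL: subtherapeutic.

3.4 μg/mL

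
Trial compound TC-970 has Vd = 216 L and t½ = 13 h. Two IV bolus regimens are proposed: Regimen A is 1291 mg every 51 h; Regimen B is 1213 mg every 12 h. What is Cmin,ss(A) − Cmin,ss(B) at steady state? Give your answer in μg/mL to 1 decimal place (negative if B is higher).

-5.8 μg/mL

Regimen A: f = (1/2)^(51/13) ≈ 0.0659; Cmin,ss = (1291/216)·f/(1−f) ≈ 0.422 μg/mL.
Regimen B: f = (1/2)^(12/13) ≈ 0.5274; Cmin,ss = (1213/216)·f/(1−f) ≈ 6.267 μg/mL.
Difference ≈ 0.422 − 6.267 ≈ -5.845 μg/mL.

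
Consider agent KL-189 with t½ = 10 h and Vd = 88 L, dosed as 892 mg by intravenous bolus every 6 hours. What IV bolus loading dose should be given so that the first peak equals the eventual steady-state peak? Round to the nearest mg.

f = (1/2)^(6/10) ≈ 0.659754; accumulation ratio R = 1/(1−f) ≈ 2.93905.
Loading dose to hit Cmax,ss on first dose: D_load = D_maint·R ≈ 892 × 2.93905 ≈ 2621.63 mg.

2622 mg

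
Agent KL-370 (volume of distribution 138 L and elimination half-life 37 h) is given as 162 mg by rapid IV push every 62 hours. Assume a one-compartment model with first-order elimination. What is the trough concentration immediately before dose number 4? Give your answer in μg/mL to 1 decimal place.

f = (1/2)^(τ/t½) = (1/2)^(62/37) ≈ 0.3130.
C₀ = D/Vd = 162/138 ≈ 1.174 μg/mL.
Before the 4th dose, 3 doses have been given. Superposition: Cmin = C₀·(f + f² + … + f^3).
≈ 1.174 × (0.3130 + 0.0980 + 0.0307) ≈ 1.174 × 0.4417 ≈ 0.519 μg/mL.

0.5 μg/mL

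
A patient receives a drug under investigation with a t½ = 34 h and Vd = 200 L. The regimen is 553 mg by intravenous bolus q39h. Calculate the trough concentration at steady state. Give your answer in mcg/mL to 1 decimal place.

k = ln2/t½ = ln2/34 ≈ 0.020387 h⁻¹; fraction remaining f = e^(−kτ) = e^(−0.020387×39) ≈ 0.4515.
Accumulation ratio R = 1/(1 − f) ≈ 1/0.5485 ≈ 1.8232.
Single-dose peak C₀ = D/Vd = 553/200 ≈ 2.765 mcg/mL.
Steady-state peak Cmax,ss = C₀·R ≈ 2.765 × 1.8232 ≈ 5.041 mcg/mL.
One interval later, Cmin,ss = Cmax,ss·e^(−kτ) ≈ 5.041 × 0.4515 ≈ 2.276 mcg/mL.

2.3 mcg/mL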